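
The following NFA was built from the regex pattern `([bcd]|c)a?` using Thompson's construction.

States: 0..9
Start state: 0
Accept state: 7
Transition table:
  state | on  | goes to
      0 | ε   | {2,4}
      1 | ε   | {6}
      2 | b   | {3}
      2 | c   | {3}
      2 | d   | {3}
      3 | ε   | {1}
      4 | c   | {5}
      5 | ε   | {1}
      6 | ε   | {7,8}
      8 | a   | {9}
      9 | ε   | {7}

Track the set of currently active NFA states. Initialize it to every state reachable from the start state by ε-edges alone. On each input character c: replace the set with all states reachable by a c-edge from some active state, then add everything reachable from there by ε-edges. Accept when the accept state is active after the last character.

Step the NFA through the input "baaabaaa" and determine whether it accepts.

Answer: REJECT

Steps:
start: ε-closure({0}) = {0,2,4}
'b' @ 1: {1,3,6,7,8}  (accept∈set)
'a' @ 2: {7,9}  (accept∈set)
'a' @ 3: {}  — no active states
rest 'abaaa' ignored (set empty)
final: {}; accept 7 not in set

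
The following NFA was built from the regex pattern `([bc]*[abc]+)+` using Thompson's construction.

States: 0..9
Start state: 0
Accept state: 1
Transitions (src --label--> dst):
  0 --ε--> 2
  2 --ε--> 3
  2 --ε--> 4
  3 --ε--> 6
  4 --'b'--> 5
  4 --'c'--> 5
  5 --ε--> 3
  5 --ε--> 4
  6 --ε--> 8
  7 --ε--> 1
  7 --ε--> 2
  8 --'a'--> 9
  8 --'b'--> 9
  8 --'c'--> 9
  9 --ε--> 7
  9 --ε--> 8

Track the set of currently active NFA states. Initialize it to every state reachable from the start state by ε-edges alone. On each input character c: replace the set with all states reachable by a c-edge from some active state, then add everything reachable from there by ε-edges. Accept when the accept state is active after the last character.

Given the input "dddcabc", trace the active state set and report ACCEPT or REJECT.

initial (ε-close {0}): {0,2,3,4,6,8}
'd' @ 1: {}  — no active states
rest 'ddcabc' ignored (set empty)
end set {} — state 1 not in

Answer: REJECT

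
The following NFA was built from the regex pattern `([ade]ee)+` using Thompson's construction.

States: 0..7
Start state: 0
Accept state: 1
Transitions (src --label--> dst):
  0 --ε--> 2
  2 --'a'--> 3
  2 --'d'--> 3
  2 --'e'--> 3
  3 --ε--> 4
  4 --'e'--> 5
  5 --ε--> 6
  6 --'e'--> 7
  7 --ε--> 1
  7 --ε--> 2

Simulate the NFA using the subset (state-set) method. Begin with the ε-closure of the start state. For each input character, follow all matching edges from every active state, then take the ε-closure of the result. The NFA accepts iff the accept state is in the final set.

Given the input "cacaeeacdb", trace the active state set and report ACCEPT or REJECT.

S₀ = ε-closure({0}) = {0,2}
'c' @ 1: {}  — dead — no transitions
rest 'acaeeacdb' ignored (set empty)
end set {} — state 1 not in

Answer: REJECT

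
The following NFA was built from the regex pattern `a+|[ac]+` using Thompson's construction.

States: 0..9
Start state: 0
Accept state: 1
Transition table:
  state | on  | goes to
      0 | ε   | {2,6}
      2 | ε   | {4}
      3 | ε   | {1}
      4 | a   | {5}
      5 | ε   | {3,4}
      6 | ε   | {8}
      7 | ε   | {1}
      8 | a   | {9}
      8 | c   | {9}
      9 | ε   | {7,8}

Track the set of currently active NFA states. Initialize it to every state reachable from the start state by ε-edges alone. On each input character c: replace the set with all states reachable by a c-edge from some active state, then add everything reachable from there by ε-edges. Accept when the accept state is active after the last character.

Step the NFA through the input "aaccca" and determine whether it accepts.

Answer: ACCEPT

Steps:
start: ε-closure({0}) = {0,2,4,6,8}
'a' @ 1: {1,3,4,5,7,8,9}  ✓accept
'a' @ 2: {1,3,4,5,7,8,9}  ✓accept
'c' @ 3: {1,7,8,9}  ✓accept
'c' @ 4: {1,7,8,9}  ✓accept
'c' @ 5: {1,7,8,9}  ✓accept
'a' @ 6: {1,7,8,9}  ✓accept
after full input: {1,7,8,9}  (accept=1 in)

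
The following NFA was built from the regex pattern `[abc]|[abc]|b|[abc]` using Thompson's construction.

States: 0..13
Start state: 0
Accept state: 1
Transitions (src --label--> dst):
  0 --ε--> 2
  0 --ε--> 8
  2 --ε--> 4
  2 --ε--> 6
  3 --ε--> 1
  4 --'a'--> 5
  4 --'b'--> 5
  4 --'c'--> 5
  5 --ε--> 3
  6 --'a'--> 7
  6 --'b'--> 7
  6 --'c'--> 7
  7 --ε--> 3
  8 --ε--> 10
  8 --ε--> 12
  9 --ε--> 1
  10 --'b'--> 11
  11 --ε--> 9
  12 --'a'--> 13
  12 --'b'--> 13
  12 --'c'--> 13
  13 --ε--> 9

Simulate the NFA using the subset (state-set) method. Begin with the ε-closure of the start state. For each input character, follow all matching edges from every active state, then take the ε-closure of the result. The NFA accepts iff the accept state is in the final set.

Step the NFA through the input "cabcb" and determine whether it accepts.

start: ε-closure({0}) = {0,2,4,6,8,10,12}
'c' @ 1: {1,3,5,7,9,13}  [accepting]
'a' @ 2: {}  — no active states
rest 'bcb' ignored (set empty)
after full input: {}  (accept=1 not in)

Answer: REJECT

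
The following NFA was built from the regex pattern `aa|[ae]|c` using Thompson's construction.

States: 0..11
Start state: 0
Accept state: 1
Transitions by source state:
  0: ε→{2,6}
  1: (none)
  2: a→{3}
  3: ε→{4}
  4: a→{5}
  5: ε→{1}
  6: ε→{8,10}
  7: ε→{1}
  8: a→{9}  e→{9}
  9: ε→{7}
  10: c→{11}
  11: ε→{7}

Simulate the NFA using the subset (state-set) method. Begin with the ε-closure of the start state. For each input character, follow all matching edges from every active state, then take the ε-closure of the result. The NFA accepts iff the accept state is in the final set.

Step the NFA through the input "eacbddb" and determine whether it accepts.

Answer: REJECT

Trace:
initial (ε-close {0}): {0,2,6,8,10}
'e' @ 1: {1,7,9}  (accept∈set)
'a' @ 2: {}  — no active states
rest 'cbddb' ignored (set empty)
final: {}; accept 1 not in set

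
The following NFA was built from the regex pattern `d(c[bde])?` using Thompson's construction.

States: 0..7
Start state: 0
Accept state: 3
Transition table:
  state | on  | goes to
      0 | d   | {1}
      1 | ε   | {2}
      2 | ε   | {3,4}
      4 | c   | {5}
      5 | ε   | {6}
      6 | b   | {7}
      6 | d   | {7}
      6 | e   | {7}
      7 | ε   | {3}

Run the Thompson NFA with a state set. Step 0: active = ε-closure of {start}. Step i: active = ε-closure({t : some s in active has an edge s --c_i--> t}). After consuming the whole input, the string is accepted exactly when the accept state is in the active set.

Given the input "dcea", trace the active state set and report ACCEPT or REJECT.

initial (ε-close {0}): {0}
'd' @ 1: {1,2,3,4}  (accept∈set)
'c' @ 2: {5,6}
'e' @ 3: {3,7}  (accept∈set)
'a' @ 4: {}  — state set empty
final: {}; accept 3 not in set

Answer: REJECT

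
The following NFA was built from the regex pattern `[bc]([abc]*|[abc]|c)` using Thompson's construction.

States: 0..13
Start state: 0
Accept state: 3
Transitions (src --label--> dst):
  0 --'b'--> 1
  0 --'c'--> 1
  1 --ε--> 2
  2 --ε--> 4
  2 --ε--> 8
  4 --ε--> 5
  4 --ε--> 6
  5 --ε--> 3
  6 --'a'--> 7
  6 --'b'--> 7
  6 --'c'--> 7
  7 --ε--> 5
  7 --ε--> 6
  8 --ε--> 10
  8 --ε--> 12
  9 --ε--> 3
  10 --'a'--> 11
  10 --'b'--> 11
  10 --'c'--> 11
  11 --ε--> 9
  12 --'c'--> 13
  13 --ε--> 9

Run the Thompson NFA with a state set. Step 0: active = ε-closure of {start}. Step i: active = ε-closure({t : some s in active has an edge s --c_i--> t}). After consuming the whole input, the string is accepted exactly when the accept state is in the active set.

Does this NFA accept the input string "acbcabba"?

start: ε-closure({0}) = {0}
'a' @ 1: {}  — dead — no transitions
rest 'cbcabba' ignored (set empty)
final: {}; accept 3 not in set

Answer: REJECT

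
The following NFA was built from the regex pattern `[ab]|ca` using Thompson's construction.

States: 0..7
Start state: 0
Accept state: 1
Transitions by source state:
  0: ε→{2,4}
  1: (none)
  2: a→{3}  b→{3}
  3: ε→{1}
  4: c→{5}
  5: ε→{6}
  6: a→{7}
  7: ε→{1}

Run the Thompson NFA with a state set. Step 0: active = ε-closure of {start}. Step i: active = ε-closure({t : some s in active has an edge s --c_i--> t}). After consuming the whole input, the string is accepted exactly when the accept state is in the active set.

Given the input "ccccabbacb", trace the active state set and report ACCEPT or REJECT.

Answer: REJECT

Steps:
S₀ = ε-closure({0}) = {0,2,4}
'c' @ 1: {5,6}
'c' @ 2: {}  — no active states
rest 'ccabbacb' ignored (set empty)
after full input: {}  (accept=1 not in)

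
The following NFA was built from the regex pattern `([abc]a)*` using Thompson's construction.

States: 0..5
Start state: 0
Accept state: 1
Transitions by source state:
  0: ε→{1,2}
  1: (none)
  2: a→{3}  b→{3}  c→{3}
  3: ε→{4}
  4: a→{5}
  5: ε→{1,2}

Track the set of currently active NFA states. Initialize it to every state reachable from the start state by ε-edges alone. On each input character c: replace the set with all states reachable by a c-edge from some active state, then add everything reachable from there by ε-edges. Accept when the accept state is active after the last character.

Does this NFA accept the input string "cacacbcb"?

Answer: REJECT

Steps:
S₀ = ε-closure({0}) = {0,1,2}
'c' @ 1: {3,4}
'a' @ 2: {1,2,5}  (accept∈set)
'c' @ 3: {3,4}
'a' @ 4: {1,2,5}  (accept∈set)
'c' @ 5: {3,4}
'b' @ 6: {}  — no active states
rest 'cb' ignored (set empty)
final: {}; accept 1 not in set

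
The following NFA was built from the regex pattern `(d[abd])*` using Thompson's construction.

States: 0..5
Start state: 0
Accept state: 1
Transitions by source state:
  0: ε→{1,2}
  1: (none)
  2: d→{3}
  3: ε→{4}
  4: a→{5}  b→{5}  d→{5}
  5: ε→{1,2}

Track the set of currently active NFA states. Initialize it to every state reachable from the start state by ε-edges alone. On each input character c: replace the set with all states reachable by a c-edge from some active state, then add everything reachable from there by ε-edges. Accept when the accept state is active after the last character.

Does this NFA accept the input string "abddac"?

S₀ = ε-closure({0}) = {0,1,2}
'a' @ 1: {}  — no active states
rest 'bddac' ignored (set empty)
end set {} — state 1 not in

Answer: REJECT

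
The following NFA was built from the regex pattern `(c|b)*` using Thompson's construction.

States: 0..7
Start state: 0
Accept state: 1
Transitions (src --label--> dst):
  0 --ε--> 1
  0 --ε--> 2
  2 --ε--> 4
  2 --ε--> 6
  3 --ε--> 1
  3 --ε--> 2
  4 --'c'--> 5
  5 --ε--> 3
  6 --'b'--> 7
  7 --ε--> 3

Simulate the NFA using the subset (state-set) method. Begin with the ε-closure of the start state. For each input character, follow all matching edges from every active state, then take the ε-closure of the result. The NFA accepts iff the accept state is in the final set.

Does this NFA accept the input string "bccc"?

Answer: ACCEPT

Trace:
start: ε-closure({0}) = {0,1,2,4,6}
'b' @ 1: {1,2,3,4,6,7}  [accepting]
'c' @ 2: {1,2,3,4,5,6}  [accepting]
'c' @ 3: {1,2,3,4,5,6}  [accepting]
'c' @ 4: {1,2,3,4,5,6}  [accepting]
end set {1,2,3,4,5,6} — state 1 in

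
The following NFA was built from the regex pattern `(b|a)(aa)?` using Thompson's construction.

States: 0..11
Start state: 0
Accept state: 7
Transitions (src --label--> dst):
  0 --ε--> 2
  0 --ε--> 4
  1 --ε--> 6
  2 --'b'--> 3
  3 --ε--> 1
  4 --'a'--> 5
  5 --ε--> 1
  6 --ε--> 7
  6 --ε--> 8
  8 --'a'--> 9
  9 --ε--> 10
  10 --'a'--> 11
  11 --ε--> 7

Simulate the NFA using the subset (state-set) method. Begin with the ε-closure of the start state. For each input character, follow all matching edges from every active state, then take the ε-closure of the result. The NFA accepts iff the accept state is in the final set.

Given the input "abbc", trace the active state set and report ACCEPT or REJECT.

start: ε-closure({0}) = {0,2,4}
'a' @ 1: {1,5,6,7,8}  ✓accept
'b' @ 2: {}  — no active states
rest 'bc' ignored (set empty)
after full input: {}  (accept=7 not in)

Answer: REJECT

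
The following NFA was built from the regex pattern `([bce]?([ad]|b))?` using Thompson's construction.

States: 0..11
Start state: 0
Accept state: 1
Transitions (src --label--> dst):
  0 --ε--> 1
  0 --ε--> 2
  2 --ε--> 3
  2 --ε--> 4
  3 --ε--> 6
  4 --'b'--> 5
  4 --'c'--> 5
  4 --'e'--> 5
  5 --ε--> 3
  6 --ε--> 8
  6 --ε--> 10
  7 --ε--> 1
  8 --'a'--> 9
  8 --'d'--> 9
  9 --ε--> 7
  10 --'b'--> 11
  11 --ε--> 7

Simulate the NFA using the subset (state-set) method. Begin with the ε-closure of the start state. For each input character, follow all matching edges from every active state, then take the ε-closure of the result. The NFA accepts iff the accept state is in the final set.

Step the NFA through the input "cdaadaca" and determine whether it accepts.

Answer: REJECT

Steps:
S₀ = ε-closure({0}) = {0,1,2,3,4,6,8,10}
'c' @ 1: {3,5,6,8,10}
'd' @ 2: {1,7,9}  ✓accept
'a' @ 3: {}  — state set empty
rest 'adaca' ignored (set empty)
end set {} — state 1 not in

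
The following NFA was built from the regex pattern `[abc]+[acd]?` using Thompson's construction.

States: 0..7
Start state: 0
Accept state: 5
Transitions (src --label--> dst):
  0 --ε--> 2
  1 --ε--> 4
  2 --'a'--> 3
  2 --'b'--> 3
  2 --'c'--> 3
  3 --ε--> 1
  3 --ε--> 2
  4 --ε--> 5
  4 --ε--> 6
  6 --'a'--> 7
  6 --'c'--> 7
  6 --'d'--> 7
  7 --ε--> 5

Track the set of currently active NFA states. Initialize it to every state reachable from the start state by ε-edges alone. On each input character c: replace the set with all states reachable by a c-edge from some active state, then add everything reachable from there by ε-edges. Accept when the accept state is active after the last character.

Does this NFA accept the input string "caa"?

initial (ε-close {0}): {0,2}
'c' @ 1: {1,2,3,4,5,6}  (accept∈set)
'a' @ 2: {1,2,3,4,5,6,7}  (accept∈set)
'a' @ 3: {1,2,3,4,5,6,7}  (accept∈set)
end set {1,2,3,4,5,6,7} — state 5 in

Answer: ACCEPT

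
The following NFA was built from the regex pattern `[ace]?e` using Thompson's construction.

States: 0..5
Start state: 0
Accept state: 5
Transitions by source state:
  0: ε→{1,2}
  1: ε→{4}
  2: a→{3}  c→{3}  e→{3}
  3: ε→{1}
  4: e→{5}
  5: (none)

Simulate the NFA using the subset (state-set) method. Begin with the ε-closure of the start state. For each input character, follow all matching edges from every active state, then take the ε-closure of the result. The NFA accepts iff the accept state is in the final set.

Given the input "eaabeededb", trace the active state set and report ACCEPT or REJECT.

start: ε-closure({0}) = {0,1,2,4}
'e' @ 1: {1,3,4,5}  ✓accept
'a' @ 2: {}  — no active states
rest 'abeededb' ignored (set empty)
after full input: {}  (accept=5 not in)

Answer: REJECT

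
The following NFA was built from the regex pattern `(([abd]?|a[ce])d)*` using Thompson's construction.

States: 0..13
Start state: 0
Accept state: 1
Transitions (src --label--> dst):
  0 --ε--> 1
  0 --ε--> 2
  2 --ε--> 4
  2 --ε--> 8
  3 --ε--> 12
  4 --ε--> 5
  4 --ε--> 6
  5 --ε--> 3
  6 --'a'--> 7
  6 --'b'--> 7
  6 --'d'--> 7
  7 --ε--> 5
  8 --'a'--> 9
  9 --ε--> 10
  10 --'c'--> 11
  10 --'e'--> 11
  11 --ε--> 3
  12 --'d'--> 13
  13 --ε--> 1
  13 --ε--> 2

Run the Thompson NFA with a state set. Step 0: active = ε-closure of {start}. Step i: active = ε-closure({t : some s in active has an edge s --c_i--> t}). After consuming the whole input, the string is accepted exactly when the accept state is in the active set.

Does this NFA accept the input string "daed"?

initial (ε-close {0}): {0,1,2,3,4,5,6,8,12}
'd' @ 1: {1,2,3,4,5,6,7,8,12,13}  (accept∈set)
'a' @ 2: {3,5,7,9,10,12}
'e' @ 3: {3,11,12}
'd' @ 4: {1,2,3,4,5,6,8,12,13}  (accept∈set)
after full input: {1,2,3,4,5,6,8,12,13}  (accept=1 in)

Answer: ACCEPT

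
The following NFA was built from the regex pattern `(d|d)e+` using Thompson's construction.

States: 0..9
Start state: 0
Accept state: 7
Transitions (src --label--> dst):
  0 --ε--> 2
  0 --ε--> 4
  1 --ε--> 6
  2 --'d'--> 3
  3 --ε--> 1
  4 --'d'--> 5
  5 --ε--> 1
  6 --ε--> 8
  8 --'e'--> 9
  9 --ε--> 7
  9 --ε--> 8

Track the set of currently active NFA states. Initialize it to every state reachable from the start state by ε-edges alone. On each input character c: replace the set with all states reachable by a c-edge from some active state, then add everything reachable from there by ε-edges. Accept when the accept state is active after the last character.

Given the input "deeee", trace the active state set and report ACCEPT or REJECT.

initial (ε-close {0}): {0,2,4}
'd' @ 1: {1,3,5,6,8}
'e' @ 2: {7,8,9}  ✓accept
'e' @ 3: {7,8,9}  ✓accept
'e' @ 4: {7,8,9}  ✓accept
'e' @ 5: {7,8,9}  ✓accept
final: {7,8,9}; accept 7 in set

Answer: ACCEPT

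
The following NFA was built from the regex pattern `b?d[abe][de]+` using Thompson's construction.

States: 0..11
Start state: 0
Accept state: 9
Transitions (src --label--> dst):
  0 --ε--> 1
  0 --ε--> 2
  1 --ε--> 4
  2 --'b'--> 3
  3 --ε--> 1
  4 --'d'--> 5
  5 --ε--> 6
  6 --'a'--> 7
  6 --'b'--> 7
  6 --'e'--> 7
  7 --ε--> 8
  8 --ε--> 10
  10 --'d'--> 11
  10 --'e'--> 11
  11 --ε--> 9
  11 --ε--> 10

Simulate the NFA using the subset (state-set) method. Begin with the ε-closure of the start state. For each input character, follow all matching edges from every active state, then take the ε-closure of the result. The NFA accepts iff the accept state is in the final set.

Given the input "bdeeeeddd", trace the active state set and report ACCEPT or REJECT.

Answer: ACCEPT

Derivation:
start: ε-closure({0}) = {0,1,2,4}
'b' @ 1: {1,3,4}
'd' @ 2: {5,6}
'e' @ 3: {7,8,10}
'e' @ 4: {9,10,11}  ✓accept
'e' @ 5: {9,10,11}  ✓accept
'e' @ 6: {9,10,11}  ✓accept
'd' @ 7: {9,10,11}  ✓accept
'd' @ 8: {9,10,11}  ✓accept
'd' @ 9: {9,10,11}  ✓accept
final: {9,10,11}; accept 9 in set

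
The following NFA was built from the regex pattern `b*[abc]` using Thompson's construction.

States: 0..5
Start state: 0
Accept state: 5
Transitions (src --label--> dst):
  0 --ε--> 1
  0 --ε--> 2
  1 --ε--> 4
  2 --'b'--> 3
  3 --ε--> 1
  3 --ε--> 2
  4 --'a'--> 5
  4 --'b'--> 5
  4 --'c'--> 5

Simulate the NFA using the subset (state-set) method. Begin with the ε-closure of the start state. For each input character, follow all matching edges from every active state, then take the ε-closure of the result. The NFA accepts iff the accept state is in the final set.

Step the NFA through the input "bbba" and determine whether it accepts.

initial (ε-close {0}): {0,1,2,4}
'b' @ 1: {1,2,3,4,5}  [accepting]
'b' @ 2: {1,2,3,4,5}  [accepting]
'b' @ 3: {1,2,3,4,5}  [accepting]
'a' @ 4: {5}  [accepting]
after full input: {5}  (accept=5 in)

Answer: ACCEPT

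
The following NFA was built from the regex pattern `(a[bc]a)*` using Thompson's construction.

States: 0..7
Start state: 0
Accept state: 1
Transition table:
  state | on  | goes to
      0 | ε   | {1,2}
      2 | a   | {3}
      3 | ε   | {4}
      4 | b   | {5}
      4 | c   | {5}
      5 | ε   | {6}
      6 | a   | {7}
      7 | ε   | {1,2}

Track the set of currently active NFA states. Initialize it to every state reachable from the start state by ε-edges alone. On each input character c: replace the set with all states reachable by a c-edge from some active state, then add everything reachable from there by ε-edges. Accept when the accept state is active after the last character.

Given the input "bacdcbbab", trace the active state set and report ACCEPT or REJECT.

initial (ε-close {0}): {0,1,2}
'b' @ 1: {}  — state set empty
rest 'acdcbbab' ignored (set empty)
end set {} — state 1 not in

Answer: REJECT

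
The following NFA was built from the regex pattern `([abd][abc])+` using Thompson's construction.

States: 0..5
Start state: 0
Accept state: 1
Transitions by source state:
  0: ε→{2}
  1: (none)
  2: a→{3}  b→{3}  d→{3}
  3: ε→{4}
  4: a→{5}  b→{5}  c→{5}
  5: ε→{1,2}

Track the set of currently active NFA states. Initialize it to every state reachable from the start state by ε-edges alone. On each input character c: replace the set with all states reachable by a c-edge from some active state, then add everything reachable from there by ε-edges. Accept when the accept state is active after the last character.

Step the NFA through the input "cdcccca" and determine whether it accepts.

initial (ε-close {0}): {0,2}
'c' @ 1: {}  — state set empty
rest 'dcccca' ignored (set empty)
after full input: {}  (accept=1 not in)

Answer: REJECT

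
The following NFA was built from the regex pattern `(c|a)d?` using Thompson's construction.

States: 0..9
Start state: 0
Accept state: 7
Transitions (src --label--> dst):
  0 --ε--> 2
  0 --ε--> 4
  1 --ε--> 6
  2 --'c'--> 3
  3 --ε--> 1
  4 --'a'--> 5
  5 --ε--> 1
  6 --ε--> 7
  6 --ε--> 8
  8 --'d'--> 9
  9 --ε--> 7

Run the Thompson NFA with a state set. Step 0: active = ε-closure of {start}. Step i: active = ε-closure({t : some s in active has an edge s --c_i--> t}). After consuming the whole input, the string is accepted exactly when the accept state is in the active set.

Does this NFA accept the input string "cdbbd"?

S₀ = ε-closure({0}) = {0,2,4}
'c' @ 1: {1,3,6,7,8}  (accept∈set)
'd' @ 2: {7,9}  (accept∈set)
'b' @ 3: {}  — dead — no transitions
rest 'bd' ignored (set empty)
final: {}; accept 7 not in set

Answer: REJECT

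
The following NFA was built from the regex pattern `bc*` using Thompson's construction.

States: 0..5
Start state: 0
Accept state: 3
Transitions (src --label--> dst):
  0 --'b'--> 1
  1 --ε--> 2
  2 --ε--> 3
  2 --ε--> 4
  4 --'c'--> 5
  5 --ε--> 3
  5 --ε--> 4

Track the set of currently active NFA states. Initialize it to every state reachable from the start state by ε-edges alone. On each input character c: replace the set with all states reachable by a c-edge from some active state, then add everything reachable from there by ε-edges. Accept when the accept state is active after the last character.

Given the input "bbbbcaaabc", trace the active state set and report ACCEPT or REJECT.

S₀ = ε-closure({0}) = {0}
'b' @ 1: {1,2,3,4}  ✓accept
'b' @ 2: {}  — state set empty
rest 'bbcaaabc' ignored (set empty)
end set {} — state 3 not in

Answer: REJECT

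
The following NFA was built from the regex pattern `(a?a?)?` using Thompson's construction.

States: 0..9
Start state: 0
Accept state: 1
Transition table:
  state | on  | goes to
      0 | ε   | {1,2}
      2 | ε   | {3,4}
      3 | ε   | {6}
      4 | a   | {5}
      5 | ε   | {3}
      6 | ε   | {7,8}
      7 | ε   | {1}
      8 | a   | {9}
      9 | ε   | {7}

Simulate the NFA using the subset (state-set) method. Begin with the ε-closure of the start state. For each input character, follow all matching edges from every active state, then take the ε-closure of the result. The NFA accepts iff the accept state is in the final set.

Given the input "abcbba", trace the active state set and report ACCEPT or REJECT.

Answer: REJECT

Steps:
S₀ = ε-closure({0}) = {0,1,2,3,4,6,7,8}
'a' @ 1: {1,3,5,6,7,8,9}  (accept∈set)
'b' @ 2: {}  — dead — no transitions
rest 'cbba' ignored (set empty)
after full input: {}  (accept=1 not in)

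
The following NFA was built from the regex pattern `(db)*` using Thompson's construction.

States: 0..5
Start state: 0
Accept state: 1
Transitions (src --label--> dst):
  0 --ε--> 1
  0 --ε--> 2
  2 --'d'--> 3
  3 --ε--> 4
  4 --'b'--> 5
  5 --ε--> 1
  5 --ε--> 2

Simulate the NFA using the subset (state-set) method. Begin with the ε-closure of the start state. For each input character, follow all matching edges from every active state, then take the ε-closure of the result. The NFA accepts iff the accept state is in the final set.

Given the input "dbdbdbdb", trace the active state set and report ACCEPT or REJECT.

Answer: ACCEPT

Steps:
initial (ε-close {0}): {0,1,2}
'd' @ 1: {3,4}
'b' @ 2: {1,2,5}  ✓accept
'd' @ 3: {3,4}
'b' @ 4: {1,2,5}  ✓accept
'd' @ 5: {3,4}
'b' @ 6: {1,2,5}  ✓accept
'd' @ 7: {3,4}
'b' @ 8: {1,2,5}  ✓accept
end set {1,2,5} — state 1 in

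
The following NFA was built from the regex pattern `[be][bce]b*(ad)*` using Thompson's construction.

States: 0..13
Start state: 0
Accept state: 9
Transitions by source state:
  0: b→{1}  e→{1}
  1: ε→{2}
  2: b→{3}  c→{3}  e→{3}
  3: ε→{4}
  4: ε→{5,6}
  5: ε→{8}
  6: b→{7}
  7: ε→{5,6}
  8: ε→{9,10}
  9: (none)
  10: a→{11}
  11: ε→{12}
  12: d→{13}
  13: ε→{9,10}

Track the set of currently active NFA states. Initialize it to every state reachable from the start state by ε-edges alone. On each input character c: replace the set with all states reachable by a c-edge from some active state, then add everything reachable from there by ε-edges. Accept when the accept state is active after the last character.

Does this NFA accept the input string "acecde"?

S₀ = ε-closure({0}) = {0}
'a' @ 1: {}  — state set empty
rest 'cecde' ignored (set empty)
after full input: {}  (accept=9 not in)

Answer: REJECT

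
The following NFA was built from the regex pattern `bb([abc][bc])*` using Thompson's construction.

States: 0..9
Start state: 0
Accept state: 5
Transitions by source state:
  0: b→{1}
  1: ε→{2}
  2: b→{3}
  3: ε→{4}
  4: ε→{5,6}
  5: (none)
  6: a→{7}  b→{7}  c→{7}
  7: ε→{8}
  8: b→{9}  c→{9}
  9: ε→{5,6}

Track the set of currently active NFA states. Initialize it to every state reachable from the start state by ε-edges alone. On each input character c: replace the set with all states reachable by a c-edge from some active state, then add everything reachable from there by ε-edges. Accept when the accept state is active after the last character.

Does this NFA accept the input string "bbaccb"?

Answer: ACCEPT

Derivation:
S₀ = ε-closure({0}) = {0}
'b' @ 1: {1,2}
'b' @ 2: {3,4,5,6}  ✓accept
'a' @ 3: {7,8}
'c' @ 4: {5,6,9}  ✓accept
'c' @ 5: {7,8}
'b' @ 6: {5,6,9}  ✓accept
final: {5,6,9}; accept 5 in set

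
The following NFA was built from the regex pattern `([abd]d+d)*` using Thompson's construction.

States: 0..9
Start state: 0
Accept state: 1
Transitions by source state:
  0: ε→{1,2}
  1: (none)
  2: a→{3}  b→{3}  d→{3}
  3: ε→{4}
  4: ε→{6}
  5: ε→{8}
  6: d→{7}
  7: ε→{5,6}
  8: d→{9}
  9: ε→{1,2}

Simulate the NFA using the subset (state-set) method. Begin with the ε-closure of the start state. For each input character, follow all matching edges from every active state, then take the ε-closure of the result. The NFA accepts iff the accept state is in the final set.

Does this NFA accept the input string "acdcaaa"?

Answer: REJECT

Derivation:
start: ε-closure({0}) = {0,1,2}
'a' @ 1: {3,4,6}
'c' @ 2: {}  — no active states
rest 'dcaaa' ignored (set empty)
end set {} — state 1 not in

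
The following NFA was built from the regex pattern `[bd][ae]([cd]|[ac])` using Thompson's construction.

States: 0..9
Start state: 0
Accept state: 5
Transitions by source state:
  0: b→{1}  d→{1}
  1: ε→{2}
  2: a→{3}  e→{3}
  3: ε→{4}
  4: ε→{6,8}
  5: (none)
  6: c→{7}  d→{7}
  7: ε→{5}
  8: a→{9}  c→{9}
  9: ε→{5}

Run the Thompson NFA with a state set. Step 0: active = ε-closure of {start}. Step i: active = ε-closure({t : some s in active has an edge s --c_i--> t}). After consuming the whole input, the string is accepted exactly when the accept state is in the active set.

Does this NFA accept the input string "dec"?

Answer: ACCEPT

Steps:
start: ε-closure({0}) = {0}
'd' @ 1: {1,2}
'e' @ 2: {3,4,6,8}
'c' @ 3: {5,7,9}  (accept∈set)
final: {5,7,9}; accept 5 in set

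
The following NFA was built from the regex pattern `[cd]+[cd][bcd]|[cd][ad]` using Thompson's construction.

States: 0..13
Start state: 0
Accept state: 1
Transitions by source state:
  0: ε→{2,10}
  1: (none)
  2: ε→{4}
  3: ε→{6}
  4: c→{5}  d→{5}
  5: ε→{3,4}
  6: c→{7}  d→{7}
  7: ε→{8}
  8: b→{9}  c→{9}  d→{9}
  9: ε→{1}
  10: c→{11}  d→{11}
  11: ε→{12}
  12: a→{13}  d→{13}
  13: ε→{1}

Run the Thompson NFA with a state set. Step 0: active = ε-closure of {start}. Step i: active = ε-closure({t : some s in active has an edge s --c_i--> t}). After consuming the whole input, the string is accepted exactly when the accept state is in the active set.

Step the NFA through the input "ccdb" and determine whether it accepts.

S₀ = ε-closure({0}) = {0,2,4,10}
'c' @ 1: {3,4,5,6,11,12}
'c' @ 2: {3,4,5,6,7,8}
'd' @ 3: {1,3,4,5,6,7,8,9}  (accept∈set)
'b' @ 4: {1,9}  (accept∈set)
end set {1,9} — state 1 in

Answer: ACCEPT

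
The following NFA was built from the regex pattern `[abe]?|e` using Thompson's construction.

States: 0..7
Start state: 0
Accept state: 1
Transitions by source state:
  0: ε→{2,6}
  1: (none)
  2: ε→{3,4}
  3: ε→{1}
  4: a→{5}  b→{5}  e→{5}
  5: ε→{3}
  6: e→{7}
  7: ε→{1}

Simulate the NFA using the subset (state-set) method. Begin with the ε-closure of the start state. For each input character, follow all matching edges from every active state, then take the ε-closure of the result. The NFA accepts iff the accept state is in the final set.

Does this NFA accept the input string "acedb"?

Answer: REJECT

Steps:
initial (ε-close {0}): {0,1,2,3,4,6}
'a' @ 1: {1,3,5}  ✓accept
'c' @ 2: {}  — dead — no transitions
rest 'edb' ignored (set empty)
end set {} — state 1 not in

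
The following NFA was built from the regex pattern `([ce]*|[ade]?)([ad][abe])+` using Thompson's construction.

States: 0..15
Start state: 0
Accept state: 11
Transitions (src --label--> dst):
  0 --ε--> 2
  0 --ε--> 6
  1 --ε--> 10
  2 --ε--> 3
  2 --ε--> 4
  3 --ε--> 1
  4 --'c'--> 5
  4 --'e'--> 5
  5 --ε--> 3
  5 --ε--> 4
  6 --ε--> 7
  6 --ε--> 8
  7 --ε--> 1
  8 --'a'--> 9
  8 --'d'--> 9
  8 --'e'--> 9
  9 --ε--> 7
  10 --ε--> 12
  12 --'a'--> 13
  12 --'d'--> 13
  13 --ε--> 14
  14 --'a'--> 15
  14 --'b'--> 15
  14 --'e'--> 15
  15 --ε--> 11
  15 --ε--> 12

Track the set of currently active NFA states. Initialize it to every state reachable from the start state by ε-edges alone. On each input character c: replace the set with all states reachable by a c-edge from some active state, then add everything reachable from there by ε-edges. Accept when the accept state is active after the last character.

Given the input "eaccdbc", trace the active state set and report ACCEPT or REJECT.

Answer: REJECT

Steps:
start: ε-closure({0}) = {0,1,2,3,4,6,7,8,10,12}
'e' @ 1: {1,3,4,5,7,9,10,12}
'a' @ 2: {13,14}
'c' @ 3: {}  — no active states
rest 'cdbc' ignored (set empty)
final: {}; accept 11 not in set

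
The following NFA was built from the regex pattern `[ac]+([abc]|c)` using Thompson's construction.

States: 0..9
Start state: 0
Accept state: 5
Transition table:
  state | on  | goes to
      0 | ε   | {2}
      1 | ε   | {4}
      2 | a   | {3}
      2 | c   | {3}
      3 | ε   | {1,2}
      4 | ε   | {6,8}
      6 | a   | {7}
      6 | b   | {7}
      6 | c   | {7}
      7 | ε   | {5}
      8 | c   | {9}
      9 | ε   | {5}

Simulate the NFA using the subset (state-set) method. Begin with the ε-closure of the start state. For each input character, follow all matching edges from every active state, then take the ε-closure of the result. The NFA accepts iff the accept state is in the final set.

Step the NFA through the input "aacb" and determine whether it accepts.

Answer: ACCEPT

Trace:
S₀ = ε-closure({0}) = {0,2}
'a' @ 1: {1,2,3,4,6,8}
'a' @ 2: {1,2,3,4,5,6,7,8}  [accepting]
'c' @ 3: {1,2,3,4,5,6,7,8,9}  [accepting]
'b' @ 4: {5,7}  [accepting]
after full input: {5,7}  (accept=5 in)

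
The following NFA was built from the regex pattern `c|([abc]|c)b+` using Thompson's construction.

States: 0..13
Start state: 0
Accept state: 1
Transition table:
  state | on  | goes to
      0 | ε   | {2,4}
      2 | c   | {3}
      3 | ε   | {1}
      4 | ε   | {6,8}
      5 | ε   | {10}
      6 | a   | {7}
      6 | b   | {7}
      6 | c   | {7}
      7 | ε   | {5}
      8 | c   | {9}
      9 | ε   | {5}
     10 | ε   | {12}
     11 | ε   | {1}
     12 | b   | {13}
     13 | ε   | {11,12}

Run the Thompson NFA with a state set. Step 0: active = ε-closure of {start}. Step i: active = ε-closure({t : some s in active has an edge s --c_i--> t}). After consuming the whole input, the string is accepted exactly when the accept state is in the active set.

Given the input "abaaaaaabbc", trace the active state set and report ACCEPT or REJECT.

initial (ε-close {0}): {0,2,4,6,8}
'a' @ 1: {5,7,10,12}
'b' @ 2: {1,11,12,13}  ✓accept
'a' @ 3: {}  — no active states
rest 'aaaaabbc' ignored (set empty)
after full input: {}  (accept=1 not in)

Answer: REJECT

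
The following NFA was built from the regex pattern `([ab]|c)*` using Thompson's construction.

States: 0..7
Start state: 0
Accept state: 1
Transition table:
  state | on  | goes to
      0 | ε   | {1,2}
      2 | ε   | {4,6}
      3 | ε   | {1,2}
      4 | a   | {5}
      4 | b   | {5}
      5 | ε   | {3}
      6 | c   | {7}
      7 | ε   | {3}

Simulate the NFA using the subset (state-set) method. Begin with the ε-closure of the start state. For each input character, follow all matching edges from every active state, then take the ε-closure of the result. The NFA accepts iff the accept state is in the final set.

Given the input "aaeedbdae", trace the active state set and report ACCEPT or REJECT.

Answer: REJECT

Derivation:
initial (ε-close {0}): {0,1,2,4,6}
'a' @ 1: {1,2,3,4,5,6}  ✓accept
'a' @ 2: {1,2,3,4,5,6}  ✓accept
'e' @ 3: {}  — state set empty
rest 'edbdae' ignored (set empty)
after full input: {}  (accept=1 not in)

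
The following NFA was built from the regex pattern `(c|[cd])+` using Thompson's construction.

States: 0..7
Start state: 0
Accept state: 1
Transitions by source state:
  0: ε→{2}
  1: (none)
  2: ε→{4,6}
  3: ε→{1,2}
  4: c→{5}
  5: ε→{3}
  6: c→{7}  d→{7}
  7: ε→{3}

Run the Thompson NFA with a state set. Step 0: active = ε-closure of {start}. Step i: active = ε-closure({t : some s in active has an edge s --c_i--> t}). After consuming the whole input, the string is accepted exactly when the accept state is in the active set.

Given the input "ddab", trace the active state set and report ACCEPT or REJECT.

Answer: REJECT

Trace:
S₀ = ε-closure({0}) = {0,2,4,6}
'd' @ 1: {1,2,3,4,6,7}  [accepting]
'd' @ 2: {1,2,3,4,6,7}  [accepting]
'a' @ 3: {}  — no active states
rest 'b' ignored (set empty)
final: {}; accept 1 not in set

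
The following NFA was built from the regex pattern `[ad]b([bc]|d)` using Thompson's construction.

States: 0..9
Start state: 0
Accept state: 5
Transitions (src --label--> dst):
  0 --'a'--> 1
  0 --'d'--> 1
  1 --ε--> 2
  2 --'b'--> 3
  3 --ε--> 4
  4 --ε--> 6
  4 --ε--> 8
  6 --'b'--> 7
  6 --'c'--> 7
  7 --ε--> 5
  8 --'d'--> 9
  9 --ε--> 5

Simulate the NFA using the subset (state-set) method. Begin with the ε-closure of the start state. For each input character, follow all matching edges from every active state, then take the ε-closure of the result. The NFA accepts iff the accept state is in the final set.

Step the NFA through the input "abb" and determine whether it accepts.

initial (ε-close {0}): {0}
'a' @ 1: {1,2}
'b' @ 2: {3,4,6,8}
'b' @ 3: {5,7}  [accepting]
end set {5,7} — state 5 in

Answer: ACCEPT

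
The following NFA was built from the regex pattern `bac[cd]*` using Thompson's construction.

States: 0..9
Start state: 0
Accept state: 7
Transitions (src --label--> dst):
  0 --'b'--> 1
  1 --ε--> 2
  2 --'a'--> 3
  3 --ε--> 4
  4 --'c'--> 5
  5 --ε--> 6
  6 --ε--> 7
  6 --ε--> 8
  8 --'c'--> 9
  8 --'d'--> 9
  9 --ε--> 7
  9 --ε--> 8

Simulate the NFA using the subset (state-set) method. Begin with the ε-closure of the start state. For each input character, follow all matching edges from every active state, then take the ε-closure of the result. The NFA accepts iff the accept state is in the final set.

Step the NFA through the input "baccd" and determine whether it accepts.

Answer: ACCEPT

Derivation:
start: ε-closure({0}) = {0}
'b' @ 1: {1,2}
'a' @ 2: {3,4}
'c' @ 3: {5,6,7,8}  ✓accept
'c' @ 4: {7,8,9}  ✓accept
'd' @ 5: {7,8,9}  ✓accept
after full input: {7,8,9}  (accept=7 in)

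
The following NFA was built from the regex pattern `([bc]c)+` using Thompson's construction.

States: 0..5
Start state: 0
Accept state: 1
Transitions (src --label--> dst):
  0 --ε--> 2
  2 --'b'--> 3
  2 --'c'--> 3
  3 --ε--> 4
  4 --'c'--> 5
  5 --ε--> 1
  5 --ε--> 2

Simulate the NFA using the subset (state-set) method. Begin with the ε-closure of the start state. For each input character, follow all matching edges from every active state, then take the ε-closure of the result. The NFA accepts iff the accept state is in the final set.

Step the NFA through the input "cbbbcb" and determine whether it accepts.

Answer: REJECT

Trace:
S₀ = ε-closure({0}) = {0,2}
'c' @ 1: {3,4}
'b' @ 2: {}  — state set empty
rest 'bbcb' ignored (set empty)
end set {} — state 1 not in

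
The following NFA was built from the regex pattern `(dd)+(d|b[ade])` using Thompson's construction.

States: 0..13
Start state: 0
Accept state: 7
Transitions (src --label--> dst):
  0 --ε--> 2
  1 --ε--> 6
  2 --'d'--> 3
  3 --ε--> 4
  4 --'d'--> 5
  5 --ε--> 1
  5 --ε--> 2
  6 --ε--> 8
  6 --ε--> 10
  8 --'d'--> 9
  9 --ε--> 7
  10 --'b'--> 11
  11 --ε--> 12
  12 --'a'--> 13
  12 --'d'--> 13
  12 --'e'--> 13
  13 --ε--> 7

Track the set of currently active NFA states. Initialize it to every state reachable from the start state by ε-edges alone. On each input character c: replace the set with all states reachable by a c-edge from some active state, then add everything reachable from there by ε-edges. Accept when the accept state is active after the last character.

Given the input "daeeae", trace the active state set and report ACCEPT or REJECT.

Answer: REJECT

Trace:
start: ε-closure({0}) = {0,2}
'd' @ 1: {3,4}
'a' @ 2: {}  — state set empty
rest 'eeae' ignored (set empty)
after full input: {}  (accept=7 not in)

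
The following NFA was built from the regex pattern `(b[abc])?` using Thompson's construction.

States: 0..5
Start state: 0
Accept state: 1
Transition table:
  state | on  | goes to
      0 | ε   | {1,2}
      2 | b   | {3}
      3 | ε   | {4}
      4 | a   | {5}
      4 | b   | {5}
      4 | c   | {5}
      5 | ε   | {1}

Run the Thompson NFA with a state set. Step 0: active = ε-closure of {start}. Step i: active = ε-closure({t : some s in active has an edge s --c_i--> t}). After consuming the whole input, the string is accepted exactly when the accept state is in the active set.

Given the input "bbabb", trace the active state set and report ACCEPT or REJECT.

S₀ = ε-closure({0}) = {0,1,2}
'b' @ 1: {3,4}
'b' @ 2: {1,5}  ✓accept
'a' @ 3: {}  — no active states
rest 'bb' ignored (set empty)
end set {} — state 1 not in

Answer: REJECT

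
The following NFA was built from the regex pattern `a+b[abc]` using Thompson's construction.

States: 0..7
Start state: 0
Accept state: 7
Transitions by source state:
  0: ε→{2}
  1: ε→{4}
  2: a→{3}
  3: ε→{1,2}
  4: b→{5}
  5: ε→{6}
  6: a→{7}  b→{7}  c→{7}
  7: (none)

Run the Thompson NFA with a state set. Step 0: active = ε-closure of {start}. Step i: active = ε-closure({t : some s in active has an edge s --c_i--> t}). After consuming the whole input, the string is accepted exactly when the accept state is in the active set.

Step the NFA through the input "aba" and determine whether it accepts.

Answer: ACCEPT

Trace:
start: ε-closure({0}) = {0,2}
'a' @ 1: {1,2,3,4}
'b' @ 2: {5,6}
'a' @ 3: {7}  [accepting]
final: {7}; accept 7 in set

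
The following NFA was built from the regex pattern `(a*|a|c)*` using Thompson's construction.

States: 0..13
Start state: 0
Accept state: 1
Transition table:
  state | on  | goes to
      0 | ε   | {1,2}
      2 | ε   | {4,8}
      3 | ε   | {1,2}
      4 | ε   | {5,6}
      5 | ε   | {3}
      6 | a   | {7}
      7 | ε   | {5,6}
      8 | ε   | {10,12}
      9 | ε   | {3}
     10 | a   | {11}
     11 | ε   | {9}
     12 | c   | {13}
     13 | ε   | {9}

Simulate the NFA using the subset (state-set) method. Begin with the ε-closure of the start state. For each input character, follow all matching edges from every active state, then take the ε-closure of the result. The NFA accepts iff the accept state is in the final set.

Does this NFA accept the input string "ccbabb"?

start: ε-closure({0}) = {0,1,2,3,4,5,6,8,10,12}
'c' @ 1: {1,2,3,4,5,6,8,9,10,12,13}  ✓accept
'c' @ 2: {1,2,3,4,5,6,8,9,10,12,13}  ✓accept
'b' @ 3: {}  — no active states
rest 'abb' ignored (set empty)
final: {}; accept 1 not in set

Answer: REJECT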